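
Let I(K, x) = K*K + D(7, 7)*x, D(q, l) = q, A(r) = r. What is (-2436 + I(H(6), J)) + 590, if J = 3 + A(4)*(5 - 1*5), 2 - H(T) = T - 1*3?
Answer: -1824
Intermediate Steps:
H(T) = 5 - T (H(T) = 2 - (T - 1*3) = 2 - (T - 3) = 2 - (-3 + T) = 2 + (3 - T) = 5 - T)
J = 3 (J = 3 + 4*(5 - 1*5) = 3 + 4*(5 - 5) = 3 + 4*0 = 3 + 0 = 3)
I(K, x) = K² + 7*x (I(K, x) = K*K + 7*x = K² + 7*x)
(-2436 + I(H(6), J)) + 590 = (-2436 + ((5 - 1*6)² + 7*3)) + 590 = (-2436 + ((5 - 6)² + 21)) + 590 = (-2436 + ((-1)² + 21)) + 590 = (-2436 + (1 + 21)) + 590 = (-2436 + 22) + 590 = -2414 + 590 = -1824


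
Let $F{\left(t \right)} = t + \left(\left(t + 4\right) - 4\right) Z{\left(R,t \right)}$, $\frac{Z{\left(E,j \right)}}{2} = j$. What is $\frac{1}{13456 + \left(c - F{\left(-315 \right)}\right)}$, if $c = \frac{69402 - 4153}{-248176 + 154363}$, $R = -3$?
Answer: $- \frac{93813}{17325356276} \approx -5.4148 \cdot 10^{-6}$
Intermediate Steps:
$c = - \frac{65249}{93813}$ ($c = \frac{65249}{-93813} = 65249 \left(- \frac{1}{93813}\right) = - \frac{65249}{93813} \approx -0.69552$)
$Z{\left(E,j \right)} = 2 j$
$F{\left(t \right)} = t + 2 t^{2}$ ($F{\left(t \right)} = t + \left(\left(t + 4\right) - 4\right) 2 t = t + \left(\left(4 + t\right) - 4\right) 2 t = t + t 2 t = t + 2 t^{2}$)
$\frac{1}{13456 + \left(c - F{\left(-315 \right)}\right)} = \frac{1}{13456 - \left(\frac{65249}{93813} - 315 \left(1 + 2 \left(-315\right)\right)\right)} = \frac{1}{13456 - \left(\frac{65249}{93813} - 315 \left(1 - 630\right)\right)} = \frac{1}{13456 - \left(\frac{65249}{93813} - -198135\right)} = \frac{1}{13456 - \frac{18587704004}{93813}} = \frac{1}{- \frac{17325356276}{93813}} = - \frac{93813}{17325356276}$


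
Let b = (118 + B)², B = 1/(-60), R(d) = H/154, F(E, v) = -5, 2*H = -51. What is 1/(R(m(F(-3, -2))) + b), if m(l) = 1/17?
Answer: 277200/3858596657 ≈ 7.1840e-5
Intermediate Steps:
H = -51/2 (H = (½)*(-51) = -51/2 ≈ -25.500)
m(l) = 1/17
R(d) = -51/308 (R(d) = -51/2/154 = -51/2*1/154 = -51/308)
B = -1/60 ≈ -0.016667
b = 50112241/3600 (b = (118 - 1/60)² = (7079/60)² = 50112241/3600 ≈ 13920.)
1/(R(m(F(-3, -2))) + b) = 1/(-51/308 + 50112241/3600) = 1/(3858596657/277200) = 277200/3858596657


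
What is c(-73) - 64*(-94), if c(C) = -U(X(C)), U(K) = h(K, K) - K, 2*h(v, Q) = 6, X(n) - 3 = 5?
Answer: 6021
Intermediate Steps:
X(n) = 8 (X(n) = 3 + 5 = 8)
h(v, Q) = 3 (h(v, Q) = (½)*6 = 3)
U(K) = 3 - K
c(C) = 5 (c(C) = -(3 - 1*8) = -(3 - 8) = -1*(-5) = 5)
c(-73) - 64*(-94) = 5 - 64*(-94) = 5 - 1*(-6016) = 5 + 6016 = 6021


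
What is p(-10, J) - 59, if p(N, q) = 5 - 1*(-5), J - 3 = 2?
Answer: -49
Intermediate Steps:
J = 5 (J = 3 + 2 = 5)
p(N, q) = 10 (p(N, q) = 5 + 5 = 10)
p(-10, J) - 59 = 10 - 59 = -49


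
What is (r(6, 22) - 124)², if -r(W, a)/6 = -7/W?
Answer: 13689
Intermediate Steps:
r(W, a) = 42/W (r(W, a) = -(-42)/W = 42/W)
(r(6, 22) - 124)² = (42/6 - 124)² = (42*(⅙) - 124)² = (7 - 124)² = (-117)² = 13689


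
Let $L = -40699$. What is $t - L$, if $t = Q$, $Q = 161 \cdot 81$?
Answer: $53740$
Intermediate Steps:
$Q = 13041$
$t = 13041$
$t - L = 13041 - -40699 = 13041 + 40699 = 53740$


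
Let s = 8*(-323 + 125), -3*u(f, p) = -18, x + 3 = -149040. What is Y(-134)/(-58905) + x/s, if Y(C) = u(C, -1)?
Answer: 29560163/314160 ≈ 94.093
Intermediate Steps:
x = -149043 (x = -3 - 149040 = -149043)
u(f, p) = 6 (u(f, p) = -⅓*(-18) = 6)
s = -1584 (s = 8*(-198) = -1584)
Y(C) = 6
Y(-134)/(-58905) + x/s = 6/(-58905) - 149043/(-1584) = 6*(-1/58905) - 149043*(-1/1584) = -2/19635 + 49681/528 = 29560163/314160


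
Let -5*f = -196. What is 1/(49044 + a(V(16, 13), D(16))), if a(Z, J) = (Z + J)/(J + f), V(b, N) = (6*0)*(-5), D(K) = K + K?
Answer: 89/4364956 ≈ 2.0390e-5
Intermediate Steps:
f = 196/5 (f = -⅕*(-196) = 196/5 ≈ 39.200)
D(K) = 2*K
V(b, N) = 0 (V(b, N) = 0*(-5) = 0)
a(Z, J) = (J + Z)/(196/5 + J) (a(Z, J) = (Z + J)/(J + 196/5) = (J + Z)/(196/5 + J))
1/(49044 + a(V(16, 13), D(16))) = 1/(49044 + 5*(2*16 + 0)/(196 + 5*(2*16))) = 1/(49044 + 5*(32 + 0)/(196 + 5*32)) = 1/(49044 + 5*32/(196 + 160)) = 1/(49044 + 5*32/356) = 1/(49044 + 5*(1/356)*32) = 1/(49044 + 40/89) = 1/(4364956/89) = 89/4364956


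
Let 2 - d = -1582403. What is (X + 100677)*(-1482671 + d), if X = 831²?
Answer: 78913330692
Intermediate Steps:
d = 1582405 (d = 2 - 1*(-1582403) = 2 + 1582403 = 1582405)
X = 690561
(X + 100677)*(-1482671 + d) = (690561 + 100677)*(-1482671 + 1582405) = 791238*99734 = 78913330692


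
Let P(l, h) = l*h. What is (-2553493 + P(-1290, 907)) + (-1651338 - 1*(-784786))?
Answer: -4590075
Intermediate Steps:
P(l, h) = h*l
(-2553493 + P(-1290, 907)) + (-1651338 - 1*(-784786)) = (-2553493 + 907*(-1290)) + (-1651338 - 1*(-784786)) = (-2553493 - 1170030) + (-1651338 + 784786) = -3723523 - 866552 = -4590075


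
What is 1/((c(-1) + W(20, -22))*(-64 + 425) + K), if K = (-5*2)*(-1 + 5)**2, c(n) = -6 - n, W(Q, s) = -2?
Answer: -1/2687 ≈ -0.00037216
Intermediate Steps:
K = -160 (K = -10*4**2 = -10*16 = -160)
1/((c(-1) + W(20, -22))*(-64 + 425) + K) = 1/(((-6 - 1*(-1)) - 2)*(-64 + 425) - 160) = 1/(((-6 + 1) - 2)*361 - 160) = 1/((-5 - 2)*361 - 160) = 1/(-7*361 - 160) = 1/(-2527 - 160) = 1/(-2687) = -1/2687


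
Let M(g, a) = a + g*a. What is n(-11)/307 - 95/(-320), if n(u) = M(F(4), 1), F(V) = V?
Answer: 6153/19648 ≈ 0.31316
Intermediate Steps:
M(g, a) = a + a*g
n(u) = 5 (n(u) = 1*(1 + 4) = 1*5 = 5)
n(-11)/307 - 95/(-320) = 5/307 - 95/(-320) = 5*(1/307) - 95*(-1/320) = 5/307 + 19/64 = 6153/19648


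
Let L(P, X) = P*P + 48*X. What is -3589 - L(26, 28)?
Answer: -5609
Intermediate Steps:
L(P, X) = P² + 48*X
-3589 - L(26, 28) = -3589 - (26² + 48*28) = -3589 - (676 + 1344) = -3589 - 1*2020 = -3589 - 2020 = -5609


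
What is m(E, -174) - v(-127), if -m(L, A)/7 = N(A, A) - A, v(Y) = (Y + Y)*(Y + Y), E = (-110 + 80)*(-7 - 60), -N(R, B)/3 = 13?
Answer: -65461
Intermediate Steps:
N(R, B) = -39 (N(R, B) = -3*13 = -39)
E = 2010 (E = -30*(-67) = 2010)
v(Y) = 4*Y**2 (v(Y) = (2*Y)*(2*Y) = 4*Y**2)
m(L, A) = 273 + 7*A (m(L, A) = -7*(-39 - A) = 273 + 7*A)
m(E, -174) - v(-127) = (273 + 7*(-174)) - 4*(-127)**2 = (273 - 1218) - 4*16129 = -945 - 1*64516 = -945 - 64516 = -65461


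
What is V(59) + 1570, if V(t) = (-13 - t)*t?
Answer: -2678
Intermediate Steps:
V(t) = t*(-13 - t)
V(59) + 1570 = -1*59*(13 + 59) + 1570 = -1*59*72 + 1570 = -4248 + 1570 = -2678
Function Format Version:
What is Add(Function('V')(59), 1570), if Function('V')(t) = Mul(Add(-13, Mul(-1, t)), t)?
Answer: -2678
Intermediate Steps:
Function('V')(t) = Mul(t, Add(-13, Mul(-1, t)))
Add(Function('V')(59), 1570) = Add(Mul(-1, 59, Add(13, 59)), 1570) = Add(Mul(-1, 59, 72), 1570) = Add(-4248, 1570) = -2678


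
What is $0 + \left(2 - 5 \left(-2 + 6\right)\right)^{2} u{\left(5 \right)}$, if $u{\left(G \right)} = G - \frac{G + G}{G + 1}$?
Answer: $1080$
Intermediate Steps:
$u{\left(G \right)} = G - \frac{2 G}{1 + G}$
$0 + \left(2 - 5 \left(-2 + 6\right)\right)^{2} u{\left(5 \right)} = 0 + \left(2 - 5 \left(-2 + 6\right)\right)^{2} \frac{5 \left(-1 + 5\right)}{1 + 5} = 0 + \left(2 - 20\right)^{2} \cdot 5 \cdot \frac{1}{6} \cdot 4 = 0 + \left(-18\right)^{2} \cdot \frac{10}{3} = 0 + 324 \cdot \frac{10}{3} = 0 + 1080 = 1080$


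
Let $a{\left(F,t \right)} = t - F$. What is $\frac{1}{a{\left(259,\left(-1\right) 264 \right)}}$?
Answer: $- \frac{1}{523} \approx -0.001912$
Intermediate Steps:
$\frac{1}{a{\left(259,\left(-1\right) 264 \right)}} = \frac{1}{\left(-1\right) 264 - 259} = \frac{1}{-264 - 259} = \frac{1}{-523} = - \frac{1}{523}$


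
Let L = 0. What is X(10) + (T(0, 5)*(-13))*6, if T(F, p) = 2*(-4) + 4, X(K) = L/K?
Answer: 312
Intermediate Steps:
X(K) = 0 (X(K) = 0/K = 0)
T(F, p) = -4 (T(F, p) = -8 + 4 = -4)
X(10) + (T(0, 5)*(-13))*6 = 0 - 4*(-13)*6 = 0 + 52*6 = 0 + 312 = 312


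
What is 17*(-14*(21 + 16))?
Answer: -8806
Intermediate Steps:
17*(-14*(21 + 16)) = 17*(-14*37) = 17*(-518) = -8806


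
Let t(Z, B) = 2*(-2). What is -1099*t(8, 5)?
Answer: 4396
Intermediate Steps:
t(Z, B) = -4
-1099*t(8, 5) = -1099*(-4) = 4396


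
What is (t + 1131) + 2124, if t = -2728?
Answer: 527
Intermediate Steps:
(t + 1131) + 2124 = (-2728 + 1131) + 2124 = -1597 + 2124 = 527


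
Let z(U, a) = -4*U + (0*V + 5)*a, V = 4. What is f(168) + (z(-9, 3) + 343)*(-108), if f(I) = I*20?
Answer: -39192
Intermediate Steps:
f(I) = 20*I
z(U, a) = -4*U + 5*a (z(U, a) = -4*U + (0*4 + 5)*a = -4*U + (0 + 5)*a = -4*U + 5*a)
f(168) + (z(-9, 3) + 343)*(-108) = 20*168 + ((-4*(-9) + 5*3) + 343)*(-108) = 3360 + ((36 + 15) + 343)*(-108) = 3360 + (51 + 343)*(-108) = 3360 + 394*(-108) = 3360 - 42552 = -39192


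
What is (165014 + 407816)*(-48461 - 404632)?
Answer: -259545263190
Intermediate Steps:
(165014 + 407816)*(-48461 - 404632) = 572830*(-453093) = -259545263190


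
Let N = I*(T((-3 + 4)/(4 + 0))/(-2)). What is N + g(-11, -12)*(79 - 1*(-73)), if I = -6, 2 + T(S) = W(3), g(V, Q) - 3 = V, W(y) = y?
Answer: -1213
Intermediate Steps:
g(V, Q) = 3 + V
T(S) = 1 (T(S) = -2 + 3 = 1)
N = 3 (N = -6/(-2) = -6*(-1)/2 = -6*(-1/2) = 3)
N + g(-11, -12)*(79 - 1*(-73)) = 3 + (3 - 11)*(79 - 1*(-73)) = 3 - 8*(79 + 73) = 3 - 8*152 = 3 - 1216 = -1213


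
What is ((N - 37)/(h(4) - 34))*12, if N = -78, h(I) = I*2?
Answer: 690/13 ≈ 53.077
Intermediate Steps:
h(I) = 2*I
((N - 37)/(h(4) - 34))*12 = ((-78 - 37)/(2*4 - 34))*12 = -115/(8 - 34)*12 = -115/(-26)*12 = -115*(-1/26)*12 = (115/26)*12 = 690/13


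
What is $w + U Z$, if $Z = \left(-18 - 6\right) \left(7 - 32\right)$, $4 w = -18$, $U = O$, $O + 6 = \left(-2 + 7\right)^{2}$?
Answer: $\frac{22791}{2} \approx 11396.0$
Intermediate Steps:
$O = 19$ ($O = -6 + \left(-2 + 7\right)^{2} = -6 + 5^{2} = -6 + 25 = 19$)
$U = 19$
$w = - \frac{9}{2}$ ($w = \frac{1}{4} \left(-18\right) = - \frac{9}{2} \approx -4.5$)
$Z = 600$ ($Z = \left(-24\right) \left(-25\right) = 600$)
$w + U Z = - \frac{9}{2} + 19 \cdot 600 = - \frac{9}{2} + 11400 = \frac{22791}{2}$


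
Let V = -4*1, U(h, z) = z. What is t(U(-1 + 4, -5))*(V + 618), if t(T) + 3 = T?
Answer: -4912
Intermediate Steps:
V = -4
t(T) = -3 + T
t(U(-1 + 4, -5))*(V + 618) = (-3 - 5)*(-4 + 618) = -8*614 = -4912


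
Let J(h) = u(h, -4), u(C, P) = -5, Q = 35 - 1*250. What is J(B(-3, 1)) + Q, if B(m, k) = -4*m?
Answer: -220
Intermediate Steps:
Q = -215 (Q = 35 - 250 = -215)
J(h) = -5
J(B(-3, 1)) + Q = -5 - 215 = -220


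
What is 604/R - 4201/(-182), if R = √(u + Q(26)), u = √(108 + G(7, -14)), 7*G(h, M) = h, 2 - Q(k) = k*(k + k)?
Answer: 4201/182 + 604/√(-1350 + √109) ≈ 23.082 - 16.503*I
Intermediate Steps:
Q(k) = 2 - 2*k² (Q(k) = 2 - k*(k + k) = 2 - k*2*k = 2 - 2*k²)
G(h, M) = h/7
u = √109 (u = √(108 + (⅐)*7) = √(108 + 1) = √109 ≈ 10.440)
R = √(-1350 + √109) (R = √(√109 + (2 - 2*26²)) = √(√109 + (2 - 2*676)) = √(√109 + (2 - 1352)) = √(√109 - 1350) = √(-1350 + √109) ≈ 36.6*I)
604/R - 4201/(-182) = 604/(√(-1350 + √109)) - 4201/(-182) = 604/√(-1350 + √109) - 4201*(-1/182) = 604/√(-1350 + √109) + 4201/182 = 4201/182 + 604/√(-1350 + √109)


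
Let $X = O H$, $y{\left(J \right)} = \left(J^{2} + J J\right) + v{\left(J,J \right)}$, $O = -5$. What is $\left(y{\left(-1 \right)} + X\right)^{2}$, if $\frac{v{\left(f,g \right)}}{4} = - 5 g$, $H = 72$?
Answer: $114244$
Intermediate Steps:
$v{\left(f,g \right)} = - 20 g$ ($v{\left(f,g \right)} = 4 \left(- 5 g\right) = - 20 g$)
$y{\left(J \right)} = - 20 J + 2 J^{2}$ ($y{\left(J \right)} = \left(J^{2} + J J\right) - 20 J = \left(J^{2} + J^{2}\right) - 20 J = 2 J^{2} - 20 J = - 20 J + 2 J^{2}$)
$X = -360$ ($X = \left(-5\right) 72 = -360$)
$\left(y{\left(-1 \right)} + X\right)^{2} = \left(2 \left(-1\right) \left(-10 - 1\right) - 360\right)^{2} = \left(2 \left(-1\right) \left(-11\right) - 360\right)^{2} = \left(22 - 360\right)^{2} = \left(-338\right)^{2} = 114244$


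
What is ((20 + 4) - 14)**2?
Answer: 100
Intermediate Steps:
((20 + 4) - 14)**2 = (24 - 14)**2 = 10**2 = 100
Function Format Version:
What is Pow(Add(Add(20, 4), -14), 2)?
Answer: 100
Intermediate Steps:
Pow(Add(Add(20, 4), -14), 2) = Pow(Add(24, -14), 2) = Pow(10, 2) = 100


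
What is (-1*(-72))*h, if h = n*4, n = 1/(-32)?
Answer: -9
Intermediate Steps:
n = -1/32 ≈ -0.031250
h = -⅛ (h = -1/32*4 = -⅛ ≈ -0.12500)
(-1*(-72))*h = -1*(-72)*(-⅛) = 72*(-⅛) = -9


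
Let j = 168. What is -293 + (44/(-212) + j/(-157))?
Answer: -2448684/8321 ≈ -294.28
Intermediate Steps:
-293 + (44/(-212) + j/(-157)) = -293 + (44/(-212) + 168/(-157)) = -293 + (44*(-1/212) + 168*(-1/157)) = -293 + (-11/53 - 168/157) = -293 - 10631/8321 = -2448684/8321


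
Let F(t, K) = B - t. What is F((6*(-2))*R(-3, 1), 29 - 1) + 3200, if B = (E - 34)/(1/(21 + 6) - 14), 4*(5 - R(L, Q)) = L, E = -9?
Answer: 1233574/377 ≈ 3272.1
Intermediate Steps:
R(L, Q) = 5 - L/4
B = 1161/377 (B = (-9 - 34)/(1/(21 + 6) - 14) = -43/(1/27 - 14) = -43/(-377/27) = -43*(-27/377) = 1161/377 ≈ 3.0796)
F(t, K) = 1161/377 - t
F((6*(-2))*R(-3, 1), 29 - 1) + 3200 = (1161/377 - 6*(-2)*(5 - ¼*(-3))) + 3200 = (1161/377 - (-12)*(5 + ¾)) + 3200 = (1161/377 - (-12)*23/4) + 3200 = (1161/377 - 1*(-69)) + 3200 = (1161/377 + 69) + 3200 = 27174/377 + 3200 = 1233574/377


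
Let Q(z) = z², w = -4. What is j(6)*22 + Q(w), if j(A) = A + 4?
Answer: 236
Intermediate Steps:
j(A) = 4 + A
j(6)*22 + Q(w) = (4 + 6)*22 + (-4)² = 10*22 + 16 = 220 + 16 = 236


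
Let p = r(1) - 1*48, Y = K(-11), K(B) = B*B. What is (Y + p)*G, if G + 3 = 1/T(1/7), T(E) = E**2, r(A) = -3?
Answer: 3220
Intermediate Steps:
K(B) = B**2
Y = 121 (Y = (-11)**2 = 121)
p = -51 (p = -3 - 1*48 = -3 - 48 = -51)
G = 46 (G = -3 + 1/((1/7)**2) = -3 + 1/(1/49) = -3 + 49 = 46)
(Y + p)*G = (121 - 51)*46 = 70*46 = 3220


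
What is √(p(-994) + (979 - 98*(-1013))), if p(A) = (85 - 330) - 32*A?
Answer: 2*√32954 ≈ 363.06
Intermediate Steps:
p(A) = -245 - 32*A
√(p(-994) + (979 - 98*(-1013))) = √((-245 - 32*(-994)) + (979 - 98*(-1013))) = √((-245 + 31808) + (979 + 99274)) = √(31563 + 100253) = √131816 = 2*√32954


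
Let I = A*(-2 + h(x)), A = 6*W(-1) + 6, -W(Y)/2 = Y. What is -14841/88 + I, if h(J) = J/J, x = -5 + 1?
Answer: -16425/88 ≈ -186.65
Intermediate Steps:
W(Y) = -2*Y
x = -4
h(J) = 1
A = 18 (A = 6*(-2*(-1)) + 6 = 6*2 + 6 = 12 + 6 = 18)
I = -18 (I = 18*(-2 + 1) = 18*(-1) = -18)
-14841/88 + I = -14841/88 - 18 = -16425/88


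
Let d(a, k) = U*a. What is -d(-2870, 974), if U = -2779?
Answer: -7975730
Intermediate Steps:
d(a, k) = -2779*a
-d(-2870, 974) = -(-2779)*(-2870) = -1*7975730 = -7975730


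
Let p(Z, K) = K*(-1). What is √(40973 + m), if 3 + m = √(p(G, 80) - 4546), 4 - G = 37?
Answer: √(40970 + 3*I*√514) ≈ 202.41 + 0.168*I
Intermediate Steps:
G = -33 (G = 4 - 1*37 = 4 - 37 = -33)
p(Z, K) = -K
m = -3 + 3*I*√514 (m = -3 + √(-1*80 - 4546) = -3 + √(-80 - 4546) = -3 + √(-4626) = -3 + 3*I*√514 ≈ -3.0 + 68.015*I)
√(40973 + m) = √(40973 + (-3 + 3*I*√514)) = √(40970 + 3*I*√514)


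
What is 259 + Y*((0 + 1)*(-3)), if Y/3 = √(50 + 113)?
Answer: 259 - 9*√163 ≈ 144.10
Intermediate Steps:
Y = 3*√163 (Y = 3*√(50 + 113) = 3*√163 ≈ 38.301)
259 + Y*((0 + 1)*(-3)) = 259 + (3*√163)*((0 + 1)*(-3)) = 259 + (3*√163)*(1*(-3)) = 259 + (3*√163)*(-3) = 259 - 9*√163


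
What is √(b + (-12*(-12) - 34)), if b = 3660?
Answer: √3770 ≈ 61.400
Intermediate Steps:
√(b + (-12*(-12) - 34)) = √(3660 + (-12*(-12) - 34)) = √(3660 + (144 - 34)) = √(3660 + 110) = √3770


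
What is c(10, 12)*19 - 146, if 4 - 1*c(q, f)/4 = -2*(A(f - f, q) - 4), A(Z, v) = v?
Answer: 1070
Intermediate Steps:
c(q, f) = -16 + 8*q (c(q, f) = 16 - (-8)*(q - 4) = 16 - (-8)*(-4 + q) = 16 - 4*(8 - 2*q) = 16 + (-32 + 8*q) = -16 + 8*q)
c(10, 12)*19 - 146 = (-16 + 8*10)*19 - 146 = (-16 + 80)*19 - 146 = 64*19 - 146 = 1216 - 146 = 1070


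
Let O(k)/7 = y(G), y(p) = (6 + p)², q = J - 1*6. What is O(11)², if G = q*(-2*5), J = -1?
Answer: 1634746624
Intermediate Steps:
q = -7 (q = -1 - 1*6 = -1 - 6 = -7)
G = 70 (G = -(-14)*5 = -7*(-10) = 70)
O(k) = 40432 (O(k) = 7*(6 + 70)² = 7*76² = 7*5776 = 40432)
O(11)² = 40432² = 1634746624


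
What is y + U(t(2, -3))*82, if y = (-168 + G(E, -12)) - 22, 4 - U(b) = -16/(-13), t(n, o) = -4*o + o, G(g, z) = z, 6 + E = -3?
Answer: 326/13 ≈ 25.077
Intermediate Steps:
E = -9 (E = -6 - 3 = -9)
t(n, o) = -3*o
U(b) = 36/13 (U(b) = 4 - (-16)/(-13) = 4 - (-16)*(-1)/13 = 4 - 1*16/13 = 4 - 16/13 = 36/13)
y = -202 (y = (-168 - 12) - 22 = -180 - 22 = -202)
y + U(t(2, -3))*82 = -202 + (36/13)*82 = -202 + 2952/13 = 326/13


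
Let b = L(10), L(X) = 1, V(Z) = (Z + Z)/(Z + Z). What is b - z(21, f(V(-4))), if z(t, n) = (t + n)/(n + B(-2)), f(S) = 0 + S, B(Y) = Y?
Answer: 23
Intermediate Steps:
V(Z) = 1 (V(Z) = (2*Z)/((2*Z)) = (2*Z)*(1/(2*Z)) = 1)
f(S) = S
z(t, n) = (n + t)/(-2 + n) (z(t, n) = (t + n)/(n - 2) = (n + t)/(-2 + n))
b = 1
b - z(21, f(V(-4))) = 1 - (1 + 21)/(-2 + 1) = 1 - 22/(-1) = 1 - (-1)*22 = 1 - 1*(-22) = 1 + 22 = 23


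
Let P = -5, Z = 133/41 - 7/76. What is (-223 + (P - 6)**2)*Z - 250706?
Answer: -391100819/1558 ≈ -2.5103e+5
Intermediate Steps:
Z = 9821/3116 (Z = 133*(1/41) - 7*1/76 = 133/41 - 7/76 = 9821/3116 ≈ 3.1518)
(-223 + (P - 6)**2)*Z - 250706 = (-223 + (-5 - 6)**2)*(9821/3116) - 250706 = (-223 + (-11)**2)*(9821/3116) - 250706 = (-223 + 121)*(9821/3116) - 250706 = -102*9821/3116 - 250706 = -500871/1558 - 250706 = -391100819/1558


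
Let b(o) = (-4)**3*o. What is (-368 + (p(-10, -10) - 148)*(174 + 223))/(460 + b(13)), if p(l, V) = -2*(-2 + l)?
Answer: 4133/31 ≈ 133.32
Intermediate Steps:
b(o) = -64*o
p(l, V) = 4 - 2*l
(-368 + (p(-10, -10) - 148)*(174 + 223))/(460 + b(13)) = (-368 + ((4 - 2*(-10)) - 148)*(174 + 223))/(460 - 64*13) = (-368 + ((4 + 20) - 148)*397)/(460 - 832) = (-368 + (24 - 148)*397)/(-372) = (-368 - 124*397)*(-1/372) = (-368 - 49228)*(-1/372) = -49596*(-1/372) = 4133/31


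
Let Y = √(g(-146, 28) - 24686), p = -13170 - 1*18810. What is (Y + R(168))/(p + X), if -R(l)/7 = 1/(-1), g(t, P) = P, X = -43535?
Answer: -7/75515 - I*√24658/75515 ≈ -9.2697e-5 - 0.0020794*I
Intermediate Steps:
p = -31980 (p = -13170 - 18810 = -31980)
Y = I*√24658 (Y = √(28 - 24686) = √(-24658) = I*√24658 ≈ 157.03*I)
R(l) = 7 (R(l) = -7/(-1) = -7*(-1) = 7)
(Y + R(168))/(p + X) = (I*√24658 + 7)/(-31980 - 43535) = (7 + I*√24658)/(-75515) = (7 + I*√24658)*(-1/75515) = -7/75515 - I*√24658/75515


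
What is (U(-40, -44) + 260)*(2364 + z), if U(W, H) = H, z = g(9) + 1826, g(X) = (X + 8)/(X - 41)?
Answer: 3619701/4 ≈ 9.0493e+5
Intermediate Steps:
g(X) = (8 + X)/(-41 + X)
z = 58415/32 (z = (8 + 9)/(-41 + 9) + 1826 = 17/(-32) + 1826 = -1/32*17 + 1826 = -17/32 + 1826 = 58415/32 ≈ 1825.5)
(U(-40, -44) + 260)*(2364 + z) = (-44 + 260)*(2364 + 58415/32) = 216*(134063/32) = 3619701/4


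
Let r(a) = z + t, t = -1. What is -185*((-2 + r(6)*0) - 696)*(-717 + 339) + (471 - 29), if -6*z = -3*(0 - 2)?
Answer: -48810698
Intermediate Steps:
z = -1 (z = -(-1)*(0 - 2)/2 = -(-1)*(-2)/2 = -⅙*6 = -1)
r(a) = -2 (r(a) = -1 - 1 = -2)
-185*((-2 + r(6)*0) - 696)*(-717 + 339) + (471 - 29) = -185*((-2 - 2*0) - 696)*(-717 + 339) + (471 - 29) = -185*((-2 + 0) - 696)*(-378) + 442 = -185*(-2 - 696)*(-378) + 442 = -(-129130)*(-378) + 442 = -185*263844 + 442 = -48811140 + 442 = -48810698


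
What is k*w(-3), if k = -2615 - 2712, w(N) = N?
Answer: 15981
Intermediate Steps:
k = -5327
k*w(-3) = -5327*(-3) = 15981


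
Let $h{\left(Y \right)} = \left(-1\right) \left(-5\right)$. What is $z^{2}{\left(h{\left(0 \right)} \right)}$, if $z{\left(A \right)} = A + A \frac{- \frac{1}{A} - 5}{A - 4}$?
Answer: $441$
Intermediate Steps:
$h{\left(Y \right)} = 5$
$z{\left(A \right)} = A + \frac{A \left(-5 - \frac{1}{A}\right)}{-4 + A}$ ($z{\left(A \right)} = A + A \frac{-5 - \frac{1}{A}}{-4 + A} = A + \frac{A \left(-5 - \frac{1}{A}\right)}{-4 + A}$)
$z^{2}{\left(h{\left(0 \right)} \right)} = \left(\frac{-1 + 5^{2} - 45}{-4 + 5}\right)^{2} = \left(\frac{-1 + 25 - 45}{1}\right)^{2} = \left(1 \left(-21\right)\right)^{2} = \left(-21\right)^{2} = 441$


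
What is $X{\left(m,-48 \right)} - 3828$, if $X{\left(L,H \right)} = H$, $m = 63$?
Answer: $-3876$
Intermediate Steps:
$X{\left(m,-48 \right)} - 3828 = -48 - 3828 = -3876$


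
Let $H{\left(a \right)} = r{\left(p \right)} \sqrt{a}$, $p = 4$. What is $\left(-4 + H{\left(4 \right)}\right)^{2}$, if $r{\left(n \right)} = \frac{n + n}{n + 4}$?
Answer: $4$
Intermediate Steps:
$r{\left(n \right)} = \frac{2 n}{4 + n}$
$H{\left(a \right)} = \sqrt{a}$ ($H{\left(a \right)} = 2 \cdot 4 \frac{1}{4 + 4} \sqrt{a} = 2 \cdot 4 \cdot \frac{1}{8} \sqrt{a} = 1 \sqrt{a} = \sqrt{a}$)
$\left(-4 + H{\left(4 \right)}\right)^{2} = \left(-4 + \sqrt{4}\right)^{2} = \left(-4 + 2\right)^{2} = \left(-2\right)^{2} = 4$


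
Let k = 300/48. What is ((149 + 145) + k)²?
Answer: 1442401/16 ≈ 90150.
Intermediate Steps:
k = 25/4 (k = 300*(1/48) = 25/4 ≈ 6.2500)
((149 + 145) + k)² = ((149 + 145) + 25/4)² = (294 + 25/4)² = (1201/4)² = 1442401/16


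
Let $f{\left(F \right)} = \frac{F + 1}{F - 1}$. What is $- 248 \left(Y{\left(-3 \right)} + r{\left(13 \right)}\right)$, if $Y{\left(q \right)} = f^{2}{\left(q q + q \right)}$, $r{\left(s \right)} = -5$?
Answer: $\frac{18848}{25} \approx 753.92$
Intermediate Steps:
$f{\left(F \right)} = \frac{1 + F}{-1 + F}$
$Y{\left(q \right)} = \frac{\left(1 + q + q^{2}\right)^{2}}{\left(-1 + q + q^{2}\right)^{2}}$ ($Y{\left(q \right)} = \left(\frac{1 + \left(q q + q\right)}{-1 + \left(q q + q\right)}\right)^{2} = \left(\frac{1 + \left(q^{2} + q\right)}{-1 + \left(q^{2} + q\right)}\right)^{2} = \left(\frac{1 + \left(q + q^{2}\right)}{-1 + \left(q + q^{2}\right)}\right)^{2} = \left(\frac{1 + q + q^{2}}{-1 + q + q^{2}}\right)^{2} = \frac{\left(1 + q + q^{2}\right)^{2}}{\left(-1 + q + q^{2}\right)^{2}}$)
$- 248 \left(Y{\left(-3 \right)} + r{\left(13 \right)}\right) = - 248 \left(\frac{\left(1 - 3 \left(1 - 3\right)\right)^{2}}{\left(-1 - 3 \left(1 - 3\right)\right)^{2}} - 5\right) = - 248 \left(\frac{\left(1 - -6\right)^{2}}{\left(-1 - -6\right)^{2}} - 5\right) = - 248 \left(\frac{\left(1 + 6\right)^{2}}{\left(-1 + 6\right)^{2}} - 5\right) = - 248 \left(\frac{7^{2}}{25} - 5\right) = - 248 \left(49 \cdot \frac{1}{25} - 5\right) = - 248 \left(\frac{49}{25} - 5\right) = \left(-248\right) \left(- \frac{76}{25}\right) = \frac{18848}{25}$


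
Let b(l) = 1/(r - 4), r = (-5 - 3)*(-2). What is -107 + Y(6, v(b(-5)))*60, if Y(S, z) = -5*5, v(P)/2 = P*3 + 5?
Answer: -1607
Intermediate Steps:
r = 16 (r = -8*(-2) = 16)
b(l) = 1/12 (b(l) = 1/(16 - 4) = 1/12)
v(P) = 10 + 6*P (v(P) = 2*(P*3 + 5) = 2*(3*P + 5) = 2*(5 + 3*P) = 10 + 6*P)
Y(S, z) = -25
-107 + Y(6, v(b(-5)))*60 = -107 - 25*60 = -107 - 1500 = -1607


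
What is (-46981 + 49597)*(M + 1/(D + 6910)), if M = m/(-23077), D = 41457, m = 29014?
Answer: -3671025111576/1116165259 ≈ -3289.0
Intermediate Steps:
M = -29014/23077 (M = 29014/(-23077) = 29014*(-1/23077) = -29014/23077 ≈ -1.2573)
(-46981 + 49597)*(M + 1/(D + 6910)) = (-46981 + 49597)*(-29014/23077 + 1/(41457 + 6910)) = 2616*(-29014/23077 + 1/48367) = 2616*(-1403297061/1116165259) = -3671025111576/1116165259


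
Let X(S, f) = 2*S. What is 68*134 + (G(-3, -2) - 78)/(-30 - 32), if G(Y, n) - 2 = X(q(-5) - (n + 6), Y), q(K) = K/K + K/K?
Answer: 282512/31 ≈ 9113.3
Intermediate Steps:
q(K) = 2 (q(K) = 1 + 1 = 2)
G(Y, n) = -6 - 2*n (G(Y, n) = 2 + 2*(2 - (n + 6)) = 2 + 2*(2 - (6 + n)) = 2 + 2*(2 + (-6 - n)) = 2 + 2*(-4 - n) = 2 + (-8 - 2*n) = -6 - 2*n)
68*134 + (G(-3, -2) - 78)/(-30 - 32) = 68*134 + ((-6 - 2*(-2)) - 78)/(-30 - 32) = 9112 + ((-6 + 4) - 78)/(-62) = 9112 + (-2 - 78)*(-1/62) = 9112 - 80*(-1/62) = 9112 + 40/31 = 282512/31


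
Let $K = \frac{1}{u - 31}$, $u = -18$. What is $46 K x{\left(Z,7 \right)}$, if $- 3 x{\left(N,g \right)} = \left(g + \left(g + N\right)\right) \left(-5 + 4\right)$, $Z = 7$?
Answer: $- \frac{46}{7} \approx -6.5714$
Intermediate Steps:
$K = - \frac{1}{49}$ ($K = \frac{1}{-18 - 31} = \frac{1}{-49} = - \frac{1}{49} \approx -0.020408$)
$x{\left(N,g \right)} = \frac{N}{3} + \frac{2 g}{3}$ ($x{\left(N,g \right)} = - \frac{\left(g + \left(g + N\right)\right) \left(-5 + 4\right)}{3} = - \frac{\left(g + \left(N + g\right)\right) \left(-1\right)}{3} = - \frac{\left(N + 2 g\right) \left(-1\right)}{3} = - \frac{- N - 2 g}{3} = \frac{N}{3} + \frac{2 g}{3}$)
$46 K x{\left(Z,7 \right)} = 46 \left(- \frac{1}{49}\right) \left(\frac{1}{3} \cdot 7 + \frac{2}{3} \cdot 7\right) = - \frac{46 \left(\frac{7}{3} + \frac{14}{3}\right)}{49} = \left(- \frac{46}{49}\right) 7 = - \frac{46}{7}$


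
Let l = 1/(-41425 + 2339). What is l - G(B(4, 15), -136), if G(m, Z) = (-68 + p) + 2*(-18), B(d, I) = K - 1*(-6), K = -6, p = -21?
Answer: 4885749/39086 ≈ 125.00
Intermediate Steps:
l = -1/39086 (l = 1/(-39086) = -1/39086 ≈ -2.5585e-5)
B(d, I) = 0 (B(d, I) = -6 - 1*(-6) = -6 + 6 = 0)
G(m, Z) = -125 (G(m, Z) = (-68 - 21) + 2*(-18) = -89 - 36 = -125)
l - G(B(4, 15), -136) = -1/39086 - 1*(-125) = -1/39086 + 125 = 4885749/39086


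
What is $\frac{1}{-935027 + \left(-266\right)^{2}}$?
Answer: $- \frac{1}{864271} \approx -1.157 \cdot 10^{-6}$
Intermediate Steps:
$\frac{1}{-935027 + \left(-266\right)^{2}} = \frac{1}{-935027 + 70756} = \frac{1}{-864271} = - \frac{1}{864271}$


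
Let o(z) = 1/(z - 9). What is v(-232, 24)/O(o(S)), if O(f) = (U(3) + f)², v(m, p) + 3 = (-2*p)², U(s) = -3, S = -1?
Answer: 230100/961 ≈ 239.44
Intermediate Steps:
v(m, p) = -3 + 4*p² (v(m, p) = -3 + (-2*p)² = -3 + 4*p²)
o(z) = 1/(-9 + z)
O(f) = (-3 + f)²
v(-232, 24)/O(o(S)) = (-3 + 4*24²)/((-3 + 1/(-9 - 1))²) = (-3 + 4*576)/((-3 + 1/(-10))²) = (-3 + 2304)/((-3 - ⅒)²) = 2301/((-31/10)²) = 2301/(961/100) = 2301*(100/961) = 230100/961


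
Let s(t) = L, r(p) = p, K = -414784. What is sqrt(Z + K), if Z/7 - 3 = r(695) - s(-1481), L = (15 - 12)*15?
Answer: I*sqrt(410213) ≈ 640.48*I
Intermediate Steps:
L = 45 (L = 3*15 = 45)
s(t) = 45
Z = 4571 (Z = 21 + 7*(695 - 1*45) = 21 + 7*(695 - 45) = 21 + 7*650 = 21 + 4550 = 4571)
sqrt(Z + K) = sqrt(4571 - 414784) = sqrt(-410213) = I*sqrt(410213)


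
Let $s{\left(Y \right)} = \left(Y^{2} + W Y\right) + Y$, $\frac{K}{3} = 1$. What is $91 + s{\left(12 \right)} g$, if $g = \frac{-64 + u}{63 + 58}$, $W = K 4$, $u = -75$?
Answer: $- \frac{30689}{121} \approx -253.63$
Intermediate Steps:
$K = 3$ ($K = 3 \cdot 1 = 3$)
$W = 12$ ($W = 3 \cdot 4 = 12$)
$s{\left(Y \right)} = Y^{2} + 13 Y$ ($s{\left(Y \right)} = \left(Y^{2} + 12 Y\right) + Y = Y^{2} + 13 Y$)
$g = - \frac{139}{121}$ ($g = \frac{-64 - 75}{63 + 58} = - \frac{139}{121} \approx -1.1488$)
$91 + s{\left(12 \right)} g = 91 + 12 \left(13 + 12\right) \left(- \frac{139}{121}\right) = 91 + 12 \cdot 25 \left(- \frac{139}{121}\right) = 91 + 300 \left(- \frac{139}{121}\right) = 91 - \frac{41700}{121} = - \frac{30689}{121}$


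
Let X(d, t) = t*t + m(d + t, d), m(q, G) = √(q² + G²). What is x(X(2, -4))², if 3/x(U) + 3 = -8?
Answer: 9/121 ≈ 0.074380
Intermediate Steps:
m(q, G) = √(G² + q²)
X(d, t) = t² + √(d² + (d + t)²) (X(d, t) = t*t + √(d² + (d + t)²) = t² + √(d² + (d + t)²))
x(U) = -3/11 (x(U) = 3/(-3 - 8) = 3/(-11) = 3*(-1/11) = -3/11)
x(X(2, -4))² = (-3/11)² = 9/121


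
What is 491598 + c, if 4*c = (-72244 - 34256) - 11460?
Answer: 462108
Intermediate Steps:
c = -29490 (c = ((-72244 - 34256) - 11460)/4 = (-106500 - 11460)/4 = (1/4)*(-117960) = -29490)
491598 + c = 491598 - 29490 = 462108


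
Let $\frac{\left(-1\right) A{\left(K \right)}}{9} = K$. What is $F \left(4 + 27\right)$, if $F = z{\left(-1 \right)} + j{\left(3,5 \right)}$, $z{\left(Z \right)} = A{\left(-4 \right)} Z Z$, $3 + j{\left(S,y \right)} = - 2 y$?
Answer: $713$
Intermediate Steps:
$A{\left(K \right)} = - 9 K$
$j{\left(S,y \right)} = -3 - 2 y$
$z{\left(Z \right)} = 36 Z^{2}$ ($z{\left(Z \right)} = \left(-9\right) \left(-4\right) Z Z = 36 Z Z = 36 Z^{2}$)
$F = 23$ ($F = 36 \left(-1\right)^{2} - 13 = 36 \cdot 1 - 13 = 36 - 13 = 23$)
$F \left(4 + 27\right) = 23 \left(4 + 27\right) = 23 \cdot 31 = 713$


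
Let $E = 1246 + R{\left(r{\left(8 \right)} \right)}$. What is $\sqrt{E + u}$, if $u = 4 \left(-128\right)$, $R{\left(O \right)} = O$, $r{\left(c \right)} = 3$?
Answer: $\sqrt{737} \approx 27.148$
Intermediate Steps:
$u = -512$
$E = 1249$ ($E = 1246 + 3 = 1249$)
$\sqrt{E + u} = \sqrt{1249 - 512} = \sqrt{737}$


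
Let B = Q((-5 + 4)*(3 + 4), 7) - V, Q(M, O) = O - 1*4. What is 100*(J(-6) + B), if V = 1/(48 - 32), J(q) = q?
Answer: -1225/4 ≈ -306.25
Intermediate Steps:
Q(M, O) = -4 + O (Q(M, O) = O - 4 = -4 + O)
V = 1/16 ≈ 0.062500
B = 47/16 (B = (-4 + 7) - 1*1/16 = 3 - 1/16 = 47/16 ≈ 2.9375)
100*(J(-6) + B) = 100*(-6 + 47/16) = 100*(-49/16) = -1225/4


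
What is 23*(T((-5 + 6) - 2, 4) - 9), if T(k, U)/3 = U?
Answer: 69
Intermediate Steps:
T(k, U) = 3*U
23*(T((-5 + 6) - 2, 4) - 9) = 23*(3*4 - 9) = 23*(12 - 9) = 23*3 = 69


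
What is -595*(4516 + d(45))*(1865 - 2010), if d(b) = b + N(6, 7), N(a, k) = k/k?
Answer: 393586550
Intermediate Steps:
N(a, k) = 1
d(b) = 1 + b (d(b) = b + 1 = 1 + b)
-595*(4516 + d(45))*(1865 - 2010) = -595*(4516 + (1 + 45))*(1865 - 2010) = -595*(4516 + 46)*(-145) = -2714390*(-145) = -595*(-661490) = 393586550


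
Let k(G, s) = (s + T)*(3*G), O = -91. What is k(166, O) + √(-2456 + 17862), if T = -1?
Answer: -45816 + √15406 ≈ -45692.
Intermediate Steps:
k(G, s) = 3*G*(-1 + s) (k(G, s) = (s - 1)*(3*G) = (-1 + s)*(3*G) = 3*G*(-1 + s))
k(166, O) + √(-2456 + 17862) = 3*166*(-1 - 91) + √(-2456 + 17862) = 3*166*(-92) + √15406 = -45816 + √15406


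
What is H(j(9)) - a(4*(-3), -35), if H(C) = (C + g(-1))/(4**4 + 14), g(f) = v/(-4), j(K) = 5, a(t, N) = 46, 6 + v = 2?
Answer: -2069/45 ≈ -45.978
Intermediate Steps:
v = -4 (v = -6 + 2 = -4)
g(f) = 1 (g(f) = -4/(-4) = -4*(-1/4) = 1)
H(C) = 1/270 + C/270 (H(C) = (C + 1)/(4**4 + 14) = (1 + C)/(256 + 14) = (1 + C)/270 = (1 + C)*(1/270) = 1/270 + C/270)
H(j(9)) - a(4*(-3), -35) = (1/270 + (1/270)*5) - 1*46 = (1/270 + 1/54) - 46 = 1/45 - 46 = -2069/45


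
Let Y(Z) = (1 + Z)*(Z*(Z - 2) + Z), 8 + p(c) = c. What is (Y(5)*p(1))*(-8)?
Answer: 6720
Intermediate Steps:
p(c) = -8 + c
Y(Z) = (1 + Z)*(Z + Z*(-2 + Z)) (Y(Z) = (1 + Z)*(Z*(-2 + Z) + Z) = (1 + Z)*(Z + Z*(-2 + Z)))
(Y(5)*p(1))*(-8) = ((5**3 - 1*5)*(-8 + 1))*(-8) = ((125 - 5)*(-7))*(-8) = (120*(-7))*(-8) = -840*(-8) = 6720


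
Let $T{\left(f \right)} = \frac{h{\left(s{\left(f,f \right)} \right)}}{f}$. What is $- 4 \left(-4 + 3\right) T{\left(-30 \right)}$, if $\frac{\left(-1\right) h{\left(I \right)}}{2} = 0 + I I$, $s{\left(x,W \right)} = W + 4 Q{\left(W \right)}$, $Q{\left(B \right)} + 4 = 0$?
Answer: $\frac{8464}{15} \approx 564.27$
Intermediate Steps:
$Q{\left(B \right)} = -4$ ($Q{\left(B \right)} = -4 + 0 = -4$)
$s{\left(x,W \right)} = -16 + W$ ($s{\left(x,W \right)} = W + 4 \left(-4\right) = W - 16 = -16 + W$)
$h{\left(I \right)} = - 2 I^{2}$ ($h{\left(I \right)} = - 2 \left(0 + I I\right) = - 2 \left(0 + I^{2}\right) = - 2 I^{2}$)
$T{\left(f \right)} = - \frac{2 \left(-16 + f\right)^{2}}{f}$ ($T{\left(f \right)} = \frac{\left(-2\right) \left(-16 + f\right)^{2}}{f} = - \frac{2 \left(-16 + f\right)^{2}}{f}$)
$- 4 \left(-4 + 3\right) T{\left(-30 \right)} = - 4 \left(-4 + 3\right) \left(- \frac{2 \left(-16 - 30\right)^{2}}{-30}\right) = \left(-4\right) \left(-1\right) \left(\left(-2\right) \left(- \frac{1}{30}\right) \left(-46\right)^{2}\right) = 4 \left(\left(-2\right) \left(- \frac{1}{30}\right) 2116\right) = 4 \cdot \frac{2116}{15} = \frac{8464}{15}$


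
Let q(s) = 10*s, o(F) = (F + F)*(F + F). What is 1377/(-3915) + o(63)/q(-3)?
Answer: -15357/29 ≈ -529.55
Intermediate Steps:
o(F) = 4*F**2 (o(F) = (2*F)*(2*F) = 4*F**2)
1377/(-3915) + o(63)/q(-3) = 1377/(-3915) + (4*63**2)/((10*(-3))) = 1377*(-1/3915) + (4*3969)/(-30) = -51/145 + 15876*(-1/30) = -51/145 - 2646/5 = -15357/29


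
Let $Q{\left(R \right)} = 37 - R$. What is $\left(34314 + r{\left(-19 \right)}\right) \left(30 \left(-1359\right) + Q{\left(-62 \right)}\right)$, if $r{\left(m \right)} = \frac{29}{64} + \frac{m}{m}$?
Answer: $- \frac{89321202819}{64} \approx -1.3956 \cdot 10^{9}$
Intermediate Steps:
$r{\left(m \right)} = \frac{93}{64}$ ($r{\left(m \right)} = 29 \cdot \frac{1}{64} + 1 = \frac{29}{64} + 1 = \frac{93}{64}$)
$\left(34314 + r{\left(-19 \right)}\right) \left(30 \left(-1359\right) + Q{\left(-62 \right)}\right) = \left(34314 + \frac{93}{64}\right) \left(30 \left(-1359\right) + \left(37 - -62\right)\right) = \frac{2196189 \left(-40770 + \left(37 + 62\right)\right)}{64} = \frac{2196189 \left(-40770 + 99\right)}{64} = \frac{2196189}{64} \left(-40671\right) = - \frac{89321202819}{64}$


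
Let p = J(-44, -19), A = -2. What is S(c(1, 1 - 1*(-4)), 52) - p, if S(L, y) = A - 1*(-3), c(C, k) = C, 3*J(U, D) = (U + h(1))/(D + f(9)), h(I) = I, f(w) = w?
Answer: -13/30 ≈ -0.43333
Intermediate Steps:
J(U, D) = (1 + U)/(3*(9 + D)) (J(U, D) = ((U + 1)/(D + 9))/3 = ((1 + U)/(9 + D))/3 = (1 + U)/(3*(9 + D)))
p = 43/30 (p = (1 - 44)/(3*(9 - 19)) = (⅓)*(-43)/(-10) = (⅓)*(-⅒)*(-43) = 43/30 ≈ 1.4333)
S(L, y) = 1 (S(L, y) = -2 - 1*(-3) = -2 + 3 = 1)
S(c(1, 1 - 1*(-4)), 52) - p = 1 - 1*43/30 = 1 - 43/30 = -13/30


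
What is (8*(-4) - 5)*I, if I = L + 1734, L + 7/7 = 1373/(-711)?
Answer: -45539230/711 ≈ -64050.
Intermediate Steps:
L = -2084/711 (L = -1 + 1373/(-711) = -1 + 1373*(-1/711) = -1 - 1373/711 = -2084/711 ≈ -2.9311)
I = 1230790/711 (I = -2084/711 + 1734 = 1230790/711 ≈ 1731.1)
(8*(-4) - 5)*I = (8*(-4) - 5)*(1230790/711) = (-32 - 5)*(1230790/711) = -37*1230790/711 = -45539230/711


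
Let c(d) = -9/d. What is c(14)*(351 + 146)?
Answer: -639/2 ≈ -319.50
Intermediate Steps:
c(14)*(351 + 146) = (-9/14)*(351 + 146) = -9*1/14*497 = -9/14*497 = -639/2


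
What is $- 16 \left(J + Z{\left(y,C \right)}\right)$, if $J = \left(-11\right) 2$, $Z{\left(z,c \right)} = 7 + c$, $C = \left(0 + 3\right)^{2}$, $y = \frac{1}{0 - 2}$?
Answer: $96$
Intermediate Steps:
$y = - \frac{1}{2}$ ($y = \frac{1}{-2} = - \frac{1}{2} \approx -0.5$)
$C = 9$ ($C = 3^{2} = 9$)
$J = -22$
$- 16 \left(J + Z{\left(y,C \right)}\right) = - 16 \left(-22 + \left(7 + 9\right)\right) = - 16 \left(-22 + 16\right) = \left(-16\right) \left(-6\right) = 96$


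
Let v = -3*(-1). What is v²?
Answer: 9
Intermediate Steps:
v = 3
v² = 3² = 9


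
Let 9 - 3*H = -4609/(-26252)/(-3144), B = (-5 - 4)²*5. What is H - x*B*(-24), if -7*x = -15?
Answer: 36106572189607/1733262048 ≈ 20832.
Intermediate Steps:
x = 15/7 (x = -⅐*(-15) = 15/7 ≈ 2.1429)
B = 405 (B = (-9)²*5 = 81*5 = 405)
H = 742831201/247608864 (H = 3 - (-4609/(-26252))/(3*(-3144)) = 3 - (-4609*(-1/26252))*(-1)/(3*3144) = 3 - 4609*(-1)/(78756*3144) = 3 - ⅓*(-4609/82536288) = 3 + 4609/247608864 = 742831201/247608864 ≈ 3.0000)
H - x*B*(-24) = 742831201/247608864 - (15/7)*405*(-24) = 742831201/247608864 - 6075*(-24)/7 = 742831201/247608864 - 1*(-145800/7) = 742831201/247608864 + 145800/7 = 36106572189607/1733262048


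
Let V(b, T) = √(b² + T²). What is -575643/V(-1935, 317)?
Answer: -575643*√3844714/3844714 ≈ -293.58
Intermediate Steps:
V(b, T) = √(T² + b²)
-575643/V(-1935, 317) = -575643/√(317² + (-1935)²) = -575643/√(100489 + 3744225) = -575643*√3844714/3844714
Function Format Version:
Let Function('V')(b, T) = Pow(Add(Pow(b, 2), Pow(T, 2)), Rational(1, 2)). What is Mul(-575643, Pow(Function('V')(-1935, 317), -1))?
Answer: Mul(Rational(-575643, 3844714), Pow(3844714, Rational(1, 2))) ≈ -293.58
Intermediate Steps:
Function('V')(b, T) = Pow(Add(Pow(T, 2), Pow(b, 2)), Rational(1, 2))
Mul(-575643, Pow(Function('V')(-1935, 317), -1)) = Mul(-575643, Pow(Pow(Add(Pow(317, 2), Pow(-1935, 2)), Rational(1, 2)), -1)) = Mul(-575643, Pow(Pow(Add(100489, 3744225), Rational(1, 2)), -1)) = Mul(-575643, Pow(Pow(3844714, Rational(1, 2)), -1)) = Mul(-575643, Mul(Rational(1, 3844714), Pow(3844714, Rational(1, 2)))) = Mul(Rational(-575643, 3844714), Pow(3844714, Rational(1, 2)))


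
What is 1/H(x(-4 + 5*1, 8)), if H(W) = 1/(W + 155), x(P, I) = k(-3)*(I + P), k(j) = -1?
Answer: 146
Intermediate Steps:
x(P, I) = -I - P (x(P, I) = -(I + P) = -I - P)
H(W) = 1/(155 + W)
1/H(x(-4 + 5*1, 8)) = 1/(1/(155 + (-1*8 - (-4 + 5*1)))) = 1/(1/(155 + (-8 - (-4 + 5)))) = 1/(1/(155 + (-8 - 1*1))) = 1/(1/(155 + (-8 - 1))) = 1/(1/(155 - 9)) = 1/(1/146) = 146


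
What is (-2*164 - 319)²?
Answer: 418609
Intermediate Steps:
(-2*164 - 319)² = (-328 - 319)² = (-647)² = 418609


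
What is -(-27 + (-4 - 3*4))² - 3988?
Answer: -5837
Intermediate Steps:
-(-27 + (-4 - 3*4))² - 3988 = -(-27 + (-4 - 12))² - 3988 = -(-27 - 16)² - 3988 = -1*(-43)² - 3988 = -1*1849 - 3988 = -1849 - 3988 = -5837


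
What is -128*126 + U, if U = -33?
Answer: -16161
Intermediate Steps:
-128*126 + U = -128*126 - 33 = -16128 - 33 = -16161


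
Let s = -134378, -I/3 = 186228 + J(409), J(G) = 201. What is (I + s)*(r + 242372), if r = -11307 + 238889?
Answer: -325990641410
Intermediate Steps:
r = 227582
I = -559287 (I = -3*(186228 + 201) = -3*186429 = -559287)
(I + s)*(r + 242372) = (-559287 - 134378)*(227582 + 242372) = -693665*469954 = -325990641410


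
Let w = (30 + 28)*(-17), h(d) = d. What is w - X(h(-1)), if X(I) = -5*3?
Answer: -971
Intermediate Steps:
X(I) = -15
w = -986 (w = 58*(-17) = -986)
w - X(h(-1)) = -986 - 1*(-15) = -986 + 15 = -971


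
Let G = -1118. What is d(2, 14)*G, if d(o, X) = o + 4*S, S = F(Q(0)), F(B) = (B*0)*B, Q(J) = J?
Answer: -2236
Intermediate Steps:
F(B) = 0 (F(B) = 0*B = 0)
S = 0
d(o, X) = o (d(o, X) = o + 4*0 = o + 0 = o)
d(2, 14)*G = 2*(-1118) = -2236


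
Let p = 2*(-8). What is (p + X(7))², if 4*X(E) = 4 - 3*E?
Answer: 6561/16 ≈ 410.06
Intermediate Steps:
X(E) = 1 - 3*E/4 (X(E) = (4 - 3*E)/4 = 1 - 3*E/4)
p = -16
(p + X(7))² = (-16 + (1 - ¾*7))² = (-16 + (1 - 21/4))² = (-16 - 17/4)² = (-81/4)² = 6561/16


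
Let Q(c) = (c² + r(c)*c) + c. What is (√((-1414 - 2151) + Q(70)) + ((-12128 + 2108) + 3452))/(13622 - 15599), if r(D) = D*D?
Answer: 6568/1977 - √344405/1977 ≈ 3.0254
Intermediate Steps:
r(D) = D²
Q(c) = c + c² + c³ (Q(c) = (c² + c²*c) + c = (c² + c³) + c = c + c² + c³)
(√((-1414 - 2151) + Q(70)) + ((-12128 + 2108) + 3452))/(13622 - 15599) = (√((-1414 - 2151) + 70*(1 + 70 + 70²)) + ((-12128 + 2108) + 3452))/(13622 - 15599) = (√(-3565 + 70*(1 + 70 + 4900)) + (-10020 + 3452))/(-1977) = (√(-3565 + 70*4971) - 6568)*(-1/1977) = (√(-3565 + 347970) - 6568)*(-1/1977) = (√344405 - 6568)*(-1/1977) = (-6568 + √344405)*(-1/1977) = 6568/1977 - √344405/1977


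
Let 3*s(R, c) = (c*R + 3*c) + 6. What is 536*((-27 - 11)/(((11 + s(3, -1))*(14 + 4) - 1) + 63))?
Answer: -5092/65 ≈ -78.339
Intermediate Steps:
s(R, c) = 2 + c + R*c/3 (s(R, c) = ((c*R + 3*c) + 6)/3 = ((R*c + 3*c) + 6)/3 = ((3*c + R*c) + 6)/3 = (6 + 3*c + R*c)/3 = 2 + c + R*c/3)
536*((-27 - 11)/(((11 + s(3, -1))*(14 + 4) - 1) + 63)) = 536*((-27 - 11)/(((11 + (2 - 1 + (⅓)*3*(-1)))*(14 + 4) - 1) + 63)) = 536*(-38/(((11 + (2 - 1 - 1))*18 - 1) + 63)) = 536*(-38/(((11 + 0)*18 - 1) + 63)) = 536*(-38/((11*18 - 1) + 63)) = 536*(-38/((198 - 1) + 63)) = 536*(-38/(197 + 63)) = 536*(-38/260) = 536*(-38*1/260) = 536*(-19/130) = -5092/65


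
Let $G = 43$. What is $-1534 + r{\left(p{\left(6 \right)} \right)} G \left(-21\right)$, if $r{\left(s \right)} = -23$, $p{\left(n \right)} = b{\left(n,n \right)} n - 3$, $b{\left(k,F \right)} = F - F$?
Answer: $19235$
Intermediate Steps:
$b{\left(k,F \right)} = 0$
$p{\left(n \right)} = -3$ ($p{\left(n \right)} = 0 n - 3 = 0 - 3 = -3$)
$-1534 + r{\left(p{\left(6 \right)} \right)} G \left(-21\right) = -1534 - 23 \cdot 43 \left(-21\right) = -1534 - -20769 = -1534 + 20769 = 19235$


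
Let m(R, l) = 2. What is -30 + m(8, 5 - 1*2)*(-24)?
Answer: -78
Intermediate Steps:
-30 + m(8, 5 - 1*2)*(-24) = -30 + 2*(-24) = -30 - 48 = -78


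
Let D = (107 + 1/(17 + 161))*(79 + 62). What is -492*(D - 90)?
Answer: -656723322/89 ≈ -7.3789e+6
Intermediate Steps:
D = 2685627/178 (D = (107 + 1/178)*141 = (19047/178)*141 = 2685627/178 ≈ 15088.)
-492*(D - 90) = -492*(2685627/178 - 90) = -492*2669607/178 = -656723322/89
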